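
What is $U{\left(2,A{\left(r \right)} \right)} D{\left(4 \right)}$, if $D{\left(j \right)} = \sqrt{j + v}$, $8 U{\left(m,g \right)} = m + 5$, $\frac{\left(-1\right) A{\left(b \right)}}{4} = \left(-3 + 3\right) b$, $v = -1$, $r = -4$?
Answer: $\frac{7 \sqrt{3}}{8} \approx 1.5155$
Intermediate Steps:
$A{\left(b \right)} = 0$ ($A{\left(b \right)} = - 4 \left(-3 + 3\right) b = - 4 \cdot 0 b = \left(-4\right) 0 = 0$)
$U{\left(m,g \right)} = \frac{5}{8} + \frac{m}{8}$ ($U{\left(m,g \right)} = \frac{m + 5}{8} = \frac{5 + m}{8} = \frac{5}{8} + \frac{m}{8}$)
$D{\left(j \right)} = \sqrt{-1 + j}$ ($D{\left(j \right)} = \sqrt{j - 1} = \sqrt{-1 + j}$)
$U{\left(2,A{\left(r \right)} \right)} D{\left(4 \right)} = \left(\frac{5}{8} + \frac{1}{8} \cdot 2\right) \sqrt{-1 + 4} = \left(\frac{5}{8} + \frac{1}{4}\right) \sqrt{3} = \frac{7 \sqrt{3}}{8}$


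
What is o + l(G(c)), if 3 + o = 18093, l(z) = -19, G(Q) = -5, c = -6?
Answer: 18071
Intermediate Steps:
o = 18090 (o = -3 + 18093 = 18090)
o + l(G(c)) = 18090 - 19 = 18071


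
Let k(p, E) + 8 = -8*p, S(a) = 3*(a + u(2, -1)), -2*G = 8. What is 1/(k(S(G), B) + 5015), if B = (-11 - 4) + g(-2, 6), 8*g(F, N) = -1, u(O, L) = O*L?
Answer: 1/5151 ≈ 0.00019414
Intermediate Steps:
u(O, L) = L*O
g(F, N) = -⅛ (g(F, N) = (⅛)*(-1) = -⅛)
G = -4 (G = -½*8 = -4)
S(a) = -6 + 3*a (S(a) = 3*(a - 1*2) = 3*(a - 2) = 3*(-2 + a) = -6 + 3*a)
B = -121/8 (B = (-11 - 4) - ⅛ = -15 - ⅛ = -121/8 ≈ -15.125)
k(p, E) = -8 - 8*p
1/(k(S(G), B) + 5015) = 1/((-8 - 8*(-6 + 3*(-4))) + 5015) = 1/((-8 - 8*(-6 - 12)) + 5015) = 1/((-8 - 8*(-18)) + 5015) = 1/((-8 + 144) + 5015) = 1/(136 + 5015) = 1/5151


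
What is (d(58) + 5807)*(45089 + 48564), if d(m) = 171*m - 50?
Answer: 1468010775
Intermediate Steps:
d(m) = -50 + 171*m
(d(58) + 5807)*(45089 + 48564) = ((-50 + 171*58) + 5807)*(45089 + 48564) = ((-50 + 9918) + 5807)*93653 = (9868 + 5807)*93653 = 15675*93653 = 1468010775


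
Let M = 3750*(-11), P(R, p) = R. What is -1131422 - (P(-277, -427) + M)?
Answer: -1089895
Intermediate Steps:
M = -41250
-1131422 - (P(-277, -427) + M) = -1131422 - (-277 - 41250) = -1131422 - 1*(-41527) = -1131422 + 41527 = -1089895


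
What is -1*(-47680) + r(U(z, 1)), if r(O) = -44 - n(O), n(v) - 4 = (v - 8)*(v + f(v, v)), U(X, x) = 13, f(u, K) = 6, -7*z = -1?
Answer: 47537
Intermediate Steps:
z = ⅐ (z = -⅐*(-1) = ⅐ ≈ 0.14286)
n(v) = 4 + (-8 + v)*(6 + v) (n(v) = 4 + (v - 8)*(v + 6) = 4 + (-8 + v)*(6 + v))
r(O) = -O² + 2*O (r(O) = -44 - (-44 + O² - 2*O) = -44 + (44 - O² + 2*O) = -O² + 2*O)
-1*(-47680) + r(U(z, 1)) = -1*(-47680) + 13*(2 - 1*13) = 47680 + 13*(2 - 13) = 47680 + 13*(-11) = 47680 - 143 = 47537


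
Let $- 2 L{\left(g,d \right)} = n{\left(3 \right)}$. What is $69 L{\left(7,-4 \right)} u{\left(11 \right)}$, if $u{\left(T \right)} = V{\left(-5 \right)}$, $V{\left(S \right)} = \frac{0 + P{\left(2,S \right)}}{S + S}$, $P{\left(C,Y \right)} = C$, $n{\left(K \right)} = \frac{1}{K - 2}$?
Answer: $\frac{69}{10} \approx 6.9$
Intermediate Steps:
$n{\left(K \right)} = \frac{1}{-2 + K}$
$L{\left(g,d \right)} = - \frac{1}{2}$ ($L{\left(g,d \right)} = - \frac{1}{2 \left(-2 + 3\right)} = - \frac{1}{2 \cdot 1} = \left(- \frac{1}{2}\right) 1 = - \frac{1}{2}$)
$V{\left(S \right)} = \frac{1}{S}$ ($V{\left(S \right)} = \frac{0 + 2}{S + S} = \frac{2}{2 S} = 2 \frac{1}{2 S} = \frac{1}{S}$)
$u{\left(T \right)} = - \frac{1}{5}$ ($u{\left(T \right)} = \frac{1}{-5} = - \frac{1}{5}$)
$69 L{\left(7,-4 \right)} u{\left(11 \right)} = 69 \left(- \frac{1}{2}\right) \left(- \frac{1}{5}\right) = \left(- \frac{69}{2}\right) \left(- \frac{1}{5}\right) = \frac{69}{10}$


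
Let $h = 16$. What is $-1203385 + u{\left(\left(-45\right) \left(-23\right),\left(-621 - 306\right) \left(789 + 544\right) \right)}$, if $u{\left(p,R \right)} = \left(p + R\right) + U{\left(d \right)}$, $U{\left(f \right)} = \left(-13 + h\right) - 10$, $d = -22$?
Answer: $-2438048$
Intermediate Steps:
$U{\left(f \right)} = -7$ ($U{\left(f \right)} = \left(-13 + 16\right) - 10 = 3 - 10 = -7$)
$u{\left(p,R \right)} = -7 + R + p$ ($u{\left(p,R \right)} = \left(p + R\right) - 7 = \left(R + p\right) - 7 = -7 + R + p$)
$-1203385 + u{\left(\left(-45\right) \left(-23\right),\left(-621 - 306\right) \left(789 + 544\right) \right)} = -1203385 - \left(-1028 - \left(-621 - 306\right) \left(789 + 544\right)\right) = -1203385 - 1234663 = -2438048$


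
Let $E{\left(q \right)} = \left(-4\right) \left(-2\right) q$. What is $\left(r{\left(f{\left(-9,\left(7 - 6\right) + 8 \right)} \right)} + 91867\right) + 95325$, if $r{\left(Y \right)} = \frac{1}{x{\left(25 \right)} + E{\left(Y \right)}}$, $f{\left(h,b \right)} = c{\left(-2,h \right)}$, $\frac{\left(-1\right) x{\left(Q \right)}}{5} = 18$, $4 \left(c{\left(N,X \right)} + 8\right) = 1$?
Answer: $\frac{28453183}{152} \approx 1.8719 \cdot 10^{5}$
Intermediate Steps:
$c{\left(N,X \right)} = - \frac{31}{4}$ ($c{\left(N,X \right)} = -8 + \frac{1}{4} \cdot 1 = -8 + \frac{1}{4} = - \frac{31}{4}$)
$x{\left(Q \right)} = -90$ ($x{\left(Q \right)} = \left(-5\right) 18 = -90$)
$E{\left(q \right)} = 8 q$
$f{\left(h,b \right)} = - \frac{31}{4}$
$r{\left(Y \right)} = \frac{1}{-90 + 8 Y}$
$\left(r{\left(f{\left(-9,\left(7 - 6\right) + 8 \right)} \right)} + 91867\right) + 95325 = \left(\frac{1}{2 \left(-45 + 4 \left(- \frac{31}{4}\right)\right)} + 91867\right) + 95325 = \left(\frac{1}{2 \left(-45 - 31\right)} + 91867\right) + 95325 = \left(\frac{1}{2 \left(-76\right)} + 91867\right) + 95325 = \left(\frac{1}{2} \left(- \frac{1}{76}\right) + 91867\right) + 95325 = \left(- \frac{1}{152} + 91867\right) + 95325 = \frac{13963783}{152} + 95325 = \frac{28453183}{152}$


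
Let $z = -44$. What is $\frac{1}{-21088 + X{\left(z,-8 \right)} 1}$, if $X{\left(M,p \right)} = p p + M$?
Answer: $- \frac{1}{21068} \approx -4.7465 \cdot 10^{-5}$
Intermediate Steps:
$X{\left(M,p \right)} = M + p^{2}$ ($X{\left(M,p \right)} = p^{2} + M = M + p^{2}$)
$\frac{1}{-21088 + X{\left(z,-8 \right)} 1} = \frac{1}{-21088 + \left(-44 + \left(-8\right)^{2}\right) 1} = \frac{1}{-21088 + \left(-44 + 64\right) 1} = \frac{1}{-21088 + 20 \cdot 1} = \frac{1}{-21088 + 20} = \frac{1}{-21068} = - \frac{1}{21068}$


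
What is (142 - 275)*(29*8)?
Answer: -30856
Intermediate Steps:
(142 - 275)*(29*8) = -133*232 = -30856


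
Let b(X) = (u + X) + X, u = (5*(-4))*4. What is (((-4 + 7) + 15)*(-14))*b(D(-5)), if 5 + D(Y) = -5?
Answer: 25200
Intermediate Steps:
D(Y) = -10 (D(Y) = -5 - 5 = -10)
u = -80 (u = -20*4 = -80)
b(X) = -80 + 2*X (b(X) = (-80 + X) + X = -80 + 2*X)
(((-4 + 7) + 15)*(-14))*b(D(-5)) = (((-4 + 7) + 15)*(-14))*(-80 + 2*(-10)) = ((3 + 15)*(-14))*(-80 - 20) = (18*(-14))*(-100) = -252*(-100) = 25200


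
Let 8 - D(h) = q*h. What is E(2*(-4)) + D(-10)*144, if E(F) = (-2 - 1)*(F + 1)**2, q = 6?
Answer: 9645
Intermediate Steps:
D(h) = 8 - 6*h
E(F) = -3*(1 + F)**2
E(2*(-4)) + D(-10)*144 = -3*(1 + 2*(-4))**2 + (8 - 6*(-10))*144 = -3*(1 - 8)**2 + (8 + 60)*144 = -3*(-7)**2 + 68*144 = -3*49 + 9792 = -147 + 9792 = 9645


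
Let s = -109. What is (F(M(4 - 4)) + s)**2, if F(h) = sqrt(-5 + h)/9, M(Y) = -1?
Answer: (981 - I*sqrt(6))**2/81 ≈ 11881.0 - 59.332*I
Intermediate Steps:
F(h) = sqrt(-5 + h)/9 (F(h) = sqrt(-5 + h)*(1/9) = sqrt(-5 + h)/9)
(F(M(4 - 4)) + s)**2 = (sqrt(-5 - 1)/9 - 109)**2 = (sqrt(-6)/9 - 109)**2 = ((I*sqrt(6))/9 - 109)**2 = (I*sqrt(6)/9 - 109)**2 = (-109 + I*sqrt(6)/9)**2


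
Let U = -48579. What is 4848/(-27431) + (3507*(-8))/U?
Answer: 178031048/444190183 ≈ 0.40080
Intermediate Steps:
4848/(-27431) + (3507*(-8))/U = 4848/(-27431) + (3507*(-8))/(-48579) = 4848*(-1/27431) - 28056*(-1/48579) = -4848/27431 + 9352/16193 = 178031048/444190183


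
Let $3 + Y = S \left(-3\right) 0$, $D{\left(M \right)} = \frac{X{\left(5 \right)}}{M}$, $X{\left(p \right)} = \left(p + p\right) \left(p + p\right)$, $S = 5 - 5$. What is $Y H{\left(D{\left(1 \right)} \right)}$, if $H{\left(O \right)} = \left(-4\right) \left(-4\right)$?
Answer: $-48$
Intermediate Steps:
$S = 0$
$X{\left(p \right)} = 4 p^{2}$ ($X{\left(p \right)} = 2 p 2 p = 4 p^{2}$)
$D{\left(M \right)} = \frac{100}{M}$ ($D{\left(M \right)} = \frac{4 \cdot 5^{2}}{M} = \frac{4 \cdot 25}{M} = \frac{100}{M}$)
$H{\left(O \right)} = 16$
$Y = -3$ ($Y = -3 + 0 \left(-3\right) 0 = -3 + 0 \cdot 0 = -3 + 0 = -3$)
$Y H{\left(D{\left(1 \right)} \right)} = \left(-3\right) 16 = -48$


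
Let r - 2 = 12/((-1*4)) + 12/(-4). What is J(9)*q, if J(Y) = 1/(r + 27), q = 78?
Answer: 78/23 ≈ 3.3913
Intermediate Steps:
r = -4 (r = 2 + (12/((-1*4)) + 12/(-4)) = 2 + (12/(-4) + 12*(-¼)) = 2 + (12*(-¼) - 3) = 2 + (-3 - 3) = 2 - 6 = -4)
J(Y) = 1/23 (J(Y) = 1/(-4 + 27) = 1/23)
J(9)*q = (1/23)*78 = 78/23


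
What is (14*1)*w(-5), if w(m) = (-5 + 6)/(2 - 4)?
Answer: -7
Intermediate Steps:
w(m) = -½ (w(m) = 1/(-2) = 1*(-½) = -½)
(14*1)*w(-5) = (14*1)*(-½) = 14*(-½) = -7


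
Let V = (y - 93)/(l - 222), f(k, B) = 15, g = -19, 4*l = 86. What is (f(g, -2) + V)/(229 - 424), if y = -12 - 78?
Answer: -2127/26065 ≈ -0.081604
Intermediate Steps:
y = -90
l = 43/2 (l = (1/4)*86 = 43/2 ≈ 21.500)
V = 366/401 (V = (-90 - 93)/(43/2 - 222) = -183/(-401/2) = -183*(-2/401) = 366/401 ≈ 0.91272)
(f(g, -2) + V)/(229 - 424) = (15 + 366/401)/(229 - 424) = (6381/401)/(-195) = (6381/401)*(-1/195) = -2127/26065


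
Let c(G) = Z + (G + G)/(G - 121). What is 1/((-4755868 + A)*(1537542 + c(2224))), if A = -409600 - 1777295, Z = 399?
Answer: -2103/22454939290087073 ≈ -9.3654e-14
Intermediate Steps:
A = -2186895
c(G) = 399 + 2*G/(-121 + G) (c(G) = 399 + (G + G)/(G - 121) = 399 + (2*G)/(-121 + G) = 399 + 2*G/(-121 + G))
1/((-4755868 + A)*(1537542 + c(2224))) = 1/((-4755868 - 2186895)*(1537542 + (-48279 + 401*2224)/(-121 + 2224))) = 1/(-6942763*(1537542 + (-48279 + 891824)/2103)) = 1/(-6942763*(1537542 + (1/2103)*843545)) = 1/(-6942763*(1537542 + 843545/2103)) = 1/(-6942763*3234294371/2103) = 1/(-22454939290087073/2103) = -2103/22454939290087073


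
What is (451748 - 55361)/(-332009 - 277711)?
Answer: -132129/203240 ≈ -0.65011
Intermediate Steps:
(451748 - 55361)/(-332009 - 277711) = 396387/(-609720) = 396387*(-1/609720) = -132129/203240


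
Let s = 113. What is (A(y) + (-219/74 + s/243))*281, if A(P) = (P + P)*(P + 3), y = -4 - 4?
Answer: 391631105/17982 ≈ 21779.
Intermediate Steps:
y = -8
A(P) = 2*P*(3 + P) (A(P) = (2*P)*(3 + P) = 2*P*(3 + P))
(A(y) + (-219/74 + s/243))*281 = (2*(-8)*(3 - 8) + (-219/74 + 113/243))*281 = (2*(-8)*(-5) + (-219*1/74 + 113*(1/243)))*281 = (80 + (-219/74 + 113/243))*281 = (80 - 44855/17982)*281 = (1393705/17982)*281 = 391631105/17982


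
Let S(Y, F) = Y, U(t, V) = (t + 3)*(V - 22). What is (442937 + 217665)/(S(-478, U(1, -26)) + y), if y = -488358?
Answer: -330301/244418 ≈ -1.3514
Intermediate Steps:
U(t, V) = (-22 + V)*(3 + t) (U(t, V) = (3 + t)*(-22 + V) = (-22 + V)*(3 + t))
(442937 + 217665)/(S(-478, U(1, -26)) + y) = (442937 + 217665)/(-478 - 488358) = 660602/(-488836) = 660602*(-1/488836) = -330301/244418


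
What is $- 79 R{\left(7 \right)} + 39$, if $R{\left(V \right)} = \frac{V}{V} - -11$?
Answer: $-909$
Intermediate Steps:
$R{\left(V \right)} = 12$ ($R{\left(V \right)} = 1 + 11 = 12$)
$- 79 R{\left(7 \right)} + 39 = \left(-79\right) 12 + 39 = -948 + 39 = -909$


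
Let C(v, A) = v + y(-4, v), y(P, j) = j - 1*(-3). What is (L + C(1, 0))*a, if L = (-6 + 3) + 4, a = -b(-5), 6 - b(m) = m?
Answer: -66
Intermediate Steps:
y(P, j) = 3 + j (y(P, j) = j + 3 = 3 + j)
b(m) = 6 - m
a = -11 (a = -(6 - 1*(-5)) = -(6 + 5) = -1*11 = -11)
L = 1 (L = -3 + 4 = 1)
C(v, A) = 3 + 2*v (C(v, A) = v + (3 + v) = 3 + 2*v)
(L + C(1, 0))*a = (1 + (3 + 2*1))*(-11) = (1 + (3 + 2))*(-11) = (1 + 5)*(-11) = 6*(-11) = -66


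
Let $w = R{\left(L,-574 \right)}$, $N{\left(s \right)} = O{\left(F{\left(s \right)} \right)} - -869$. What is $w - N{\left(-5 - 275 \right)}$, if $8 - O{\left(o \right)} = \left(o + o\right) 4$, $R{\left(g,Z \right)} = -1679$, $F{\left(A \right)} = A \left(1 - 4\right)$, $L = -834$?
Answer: $4164$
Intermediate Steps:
$F{\left(A \right)} = - 3 A$ ($F{\left(A \right)} = A \left(-3\right) = - 3 A$)
$O{\left(o \right)} = 8 - 8 o$ ($O{\left(o \right)} = 8 - \left(o + o\right) 4 = 8 - 2 o 4 = 8 - 8 o$)
$N{\left(s \right)} = 877 + 24 s$ ($N{\left(s \right)} = \left(8 - 8 \left(- 3 s\right)\right) - -869 = \left(8 + 24 s\right) + 869 = 877 + 24 s$)
$w = -1679$
$w - N{\left(-5 - 275 \right)} = -1679 - \left(877 + 24 \left(-5 - 275\right)\right) = -1679 - \left(877 + 24 \left(-280\right)\right) = -1679 - \left(877 - 6720\right) = -1679 - -5843 = -1679 + 5843 = 4164$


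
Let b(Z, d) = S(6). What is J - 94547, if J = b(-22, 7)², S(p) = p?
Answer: -94511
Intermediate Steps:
b(Z, d) = 6
J = 36 (J = 6² = 36)
J - 94547 = 36 - 94547 = -94511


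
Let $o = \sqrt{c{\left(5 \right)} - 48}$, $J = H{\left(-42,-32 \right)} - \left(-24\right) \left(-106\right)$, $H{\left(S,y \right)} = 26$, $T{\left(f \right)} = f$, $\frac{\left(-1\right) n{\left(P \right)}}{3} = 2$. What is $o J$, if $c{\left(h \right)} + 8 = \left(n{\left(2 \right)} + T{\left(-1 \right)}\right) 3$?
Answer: $- 2518 i \sqrt{77} \approx - 22095.0 i$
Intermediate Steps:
$n{\left(P \right)} = -6$ ($n{\left(P \right)} = \left(-3\right) 2 = -6$)
$c{\left(h \right)} = -29$ ($c{\left(h \right)} = -8 + \left(-6 - 1\right) 3 = -8 - 21 = -29$)
$J = -2518$ ($J = 26 - \left(-24\right) \left(-106\right) = 26 - 2544 = -2518$)
$o = i \sqrt{77}$ ($o = \sqrt{-29 - 48} = \sqrt{-77} = i \sqrt{77} \approx 8.775 i$)
$o J = i \sqrt{77} \left(-2518\right) = - 2518 i \sqrt{77}$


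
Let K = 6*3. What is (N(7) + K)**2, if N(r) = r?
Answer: 625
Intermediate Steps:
K = 18
(N(7) + K)**2 = (7 + 18)**2 = 25**2 = 625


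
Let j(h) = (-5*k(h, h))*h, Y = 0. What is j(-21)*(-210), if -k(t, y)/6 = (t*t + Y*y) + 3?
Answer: 58741200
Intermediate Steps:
k(t, y) = -18 - 6*t² (k(t, y) = -6*((t*t + 0*y) + 3) = -6*((t² + 0) + 3) = -6*(t² + 3) = -6*(3 + t²) = -18 - 6*t²)
j(h) = h*(90 + 30*h²) (j(h) = (-5*(-18 - 6*h²))*h = (90 + 30*h²)*h = h*(90 + 30*h²))
j(-21)*(-210) = (30*(-21)*(3 + (-21)²))*(-210) = (30*(-21)*(3 + 441))*(-210) = (30*(-21)*444)*(-210) = -279720*(-210) = 58741200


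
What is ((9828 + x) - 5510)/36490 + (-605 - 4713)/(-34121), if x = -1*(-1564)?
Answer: 197376771/622537645 ≈ 0.31705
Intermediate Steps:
x = 1564
((9828 + x) - 5510)/36490 + (-605 - 4713)/(-34121) = ((9828 + 1564) - 5510)/36490 + (-605 - 4713)/(-34121) = (11392 - 5510)*(1/36490) - 5318*(-1/34121) = 5882*(1/36490) + 5318/34121 = 2941/18245 + 5318/34121 = 197376771/622537645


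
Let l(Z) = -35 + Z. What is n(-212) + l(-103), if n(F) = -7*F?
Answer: 1346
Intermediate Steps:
n(-212) + l(-103) = -7*(-212) + (-35 - 103) = 1484 - 138 = 1346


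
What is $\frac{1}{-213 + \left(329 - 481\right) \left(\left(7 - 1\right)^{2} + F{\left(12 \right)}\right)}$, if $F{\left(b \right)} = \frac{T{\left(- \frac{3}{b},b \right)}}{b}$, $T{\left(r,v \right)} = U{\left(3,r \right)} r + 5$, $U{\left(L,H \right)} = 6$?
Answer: $- \frac{3}{17188} \approx -0.00017454$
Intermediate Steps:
$T{\left(r,v \right)} = 5 + 6 r$ ($T{\left(r,v \right)} = 6 r + 5 = 5 + 6 r$)
$F{\left(b \right)} = \frac{5 - \frac{18}{b}}{b}$ ($F{\left(b \right)} = \frac{5 + 6 \left(- \frac{3}{b}\right)}{b} = \frac{5 - \frac{18}{b}}{b}$)
$\frac{1}{-213 + \left(329 - 481\right) \left(\left(7 - 1\right)^{2} + F{\left(12 \right)}\right)} = \frac{1}{-213 + \left(329 - 481\right) \left(\left(7 - 1\right)^{2} + \frac{-18 + 5 \cdot 12}{144}\right)} = \frac{1}{-213 - 152 \left(6^{2} + \frac{-18 + 60}{144}\right)} = \frac{1}{-213 - 152 \left(36 + \frac{1}{144} \cdot 42\right)} = \frac{1}{-213 - 152 \left(36 + \frac{7}{24}\right)} = \frac{1}{-213 - \frac{16549}{3}} = \frac{1}{- \frac{17188}{3}} = - \frac{3}{17188}$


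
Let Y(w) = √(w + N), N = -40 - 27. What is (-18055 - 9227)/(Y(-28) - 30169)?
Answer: 137178443/151694776 + 4547*I*√95/151694776 ≈ 0.90431 + 0.00029216*I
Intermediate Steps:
N = -67
Y(w) = √(-67 + w) (Y(w) = √(w - 67) = √(-67 + w))
(-18055 - 9227)/(Y(-28) - 30169) = (-18055 - 9227)/(√(-67 - 28) - 30169) = -27282/(√(-95) - 30169) = -27282/(I*√95 - 30169) = -27282/(-30169 + I*√95)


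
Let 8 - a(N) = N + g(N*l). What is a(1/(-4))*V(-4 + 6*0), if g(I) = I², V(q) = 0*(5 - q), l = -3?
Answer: 0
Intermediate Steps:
V(q) = 0
a(N) = 8 - N - 9*N² (a(N) = 8 - (N + (N*(-3))²) = 8 - (N + (-3*N)²) = 8 - (N + 9*N²) = 8 + (-N - 9*N²) = 8 - N - 9*N²)
a(1/(-4))*V(-4 + 6*0) = (8 - 1/(-4) - 9*(1/(-4))²)*0 = (8 - 1*(-¼) - 9*(-¼)²)*0 = (8 + ¼ - 9*1/16)*0 = (8 + ¼ - 9/16)*0 = (123/16)*0 = 0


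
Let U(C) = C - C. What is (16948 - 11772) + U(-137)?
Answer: 5176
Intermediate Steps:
U(C) = 0
(16948 - 11772) + U(-137) = (16948 - 11772) + 0 = 5176 + 0 = 5176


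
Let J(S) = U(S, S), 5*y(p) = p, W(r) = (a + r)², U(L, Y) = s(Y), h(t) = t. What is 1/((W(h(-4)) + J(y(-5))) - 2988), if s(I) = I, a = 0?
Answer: -1/2973 ≈ -0.00033636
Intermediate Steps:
U(L, Y) = Y
W(r) = r² (W(r) = (0 + r)² = r²)
y(p) = p/5
J(S) = S
1/((W(h(-4)) + J(y(-5))) - 2988) = 1/(((-4)² + (⅕)*(-5)) - 2988) = 1/((16 - 1) - 2988) = 1/(15 - 2988) = 1/(-2973) = -1/2973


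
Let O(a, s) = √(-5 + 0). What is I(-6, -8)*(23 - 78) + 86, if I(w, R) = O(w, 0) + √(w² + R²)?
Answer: -464 - 55*I*√5 ≈ -464.0 - 122.98*I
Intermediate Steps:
O(a, s) = I*√5 (O(a, s) = √(-5) = I*√5)
I(w, R) = √(R² + w²) + I*√5 (I(w, R) = I*√5 + √(w² + R²) = I*√5 + √(R² + w²) = √(R² + w²) + I*√5)
I(-6, -8)*(23 - 78) + 86 = (√((-8)² + (-6)²) + I*√5)*(23 - 78) + 86 = (√(64 + 36) + I*√5)*(-55) + 86 = (√100 + I*√5)*(-55) + 86 = (10 + I*√5)*(-55) + 86 = (-550 - 55*I*√5) + 86 = -464 - 55*I*√5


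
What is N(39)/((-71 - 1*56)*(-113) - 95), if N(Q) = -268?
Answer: -67/3564 ≈ -0.018799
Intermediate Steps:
N(39)/((-71 - 1*56)*(-113) - 95) = -268/((-71 - 1*56)*(-113) - 95) = -268/((-71 - 56)*(-113) - 95) = -268/(-127*(-113) - 95) = -268/(14351 - 95) = -268/14256 = -268*1/14256 = -67/3564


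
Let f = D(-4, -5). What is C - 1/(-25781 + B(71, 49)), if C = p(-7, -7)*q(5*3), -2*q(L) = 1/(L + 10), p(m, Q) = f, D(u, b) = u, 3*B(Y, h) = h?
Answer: 154663/1932350 ≈ 0.080039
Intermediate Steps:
B(Y, h) = h/3
f = -4
p(m, Q) = -4
q(L) = -1/(2*(10 + L)) (q(L) = -1/(2*(L + 10)) = -1/(2*(10 + L)))
C = 2/25 (C = -(-4)/(20 + 2*(5*3)) = -(-4)/(20 + 2*15) = -(-4)/(20 + 30) = -(-4)/50 = -4*(-1/50) = 2/25 ≈ 0.080000)
C - 1/(-25781 + B(71, 49)) = 2/25 - 1/(-25781 + (⅓)*49) = 2/25 - 1/(-25781 + 49/3) = 2/25 - 1/(-77294/3) = 2/25 - 1*(-3/77294) = 2/25 + 3/77294 = 154663/1932350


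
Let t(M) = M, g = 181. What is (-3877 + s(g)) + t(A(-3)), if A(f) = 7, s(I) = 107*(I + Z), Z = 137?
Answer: 30156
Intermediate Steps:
s(I) = 14659 + 107*I (s(I) = 107*(I + 137) = 107*(137 + I) = 14659 + 107*I)
(-3877 + s(g)) + t(A(-3)) = (-3877 + (14659 + 107*181)) + 7 = (-3877 + (14659 + 19367)) + 7 = (-3877 + 34026) + 7 = 30149 + 7 = 30156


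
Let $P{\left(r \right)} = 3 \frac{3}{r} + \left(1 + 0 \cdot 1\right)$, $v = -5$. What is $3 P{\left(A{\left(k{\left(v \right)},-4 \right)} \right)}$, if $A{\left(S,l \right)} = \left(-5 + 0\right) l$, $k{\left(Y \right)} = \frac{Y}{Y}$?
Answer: $\frac{87}{20} \approx 4.35$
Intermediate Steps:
$k{\left(Y \right)} = 1$
$A{\left(S,l \right)} = - 5 l$
$P{\left(r \right)} = 1 + \frac{9}{r}$ ($P{\left(r \right)} = \frac{9}{r} + \left(1 + 0\right) = \frac{9}{r} + 1 = 1 + \frac{9}{r}$)
$3 P{\left(A{\left(k{\left(v \right)},-4 \right)} \right)} = 3 \frac{9 - -20}{\left(-5\right) \left(-4\right)} = 3 \frac{9 + 20}{20} = 3 \cdot \frac{1}{20} \cdot 29 = 3 \cdot \frac{29}{20} = \frac{87}{20}$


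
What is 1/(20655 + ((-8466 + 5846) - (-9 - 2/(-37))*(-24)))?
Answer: 37/659351 ≈ 5.6116e-5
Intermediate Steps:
1/(20655 + ((-8466 + 5846) - (-9 - 2/(-37))*(-24))) = 1/(20655 + (-2620 - (-9 - 2*(-1/37))*(-24))) = 1/(20655 + (-2620 - (-9 + 2/37)*(-24))) = 1/(20655 + (-2620 - (-331)*(-24)/37)) = 1/(20655 + (-2620 - 1*7944/37)) = 1/(20655 + (-2620 - 7944/37)) = 1/(20655 - 104884/37) = 1/(659351/37) = 37/659351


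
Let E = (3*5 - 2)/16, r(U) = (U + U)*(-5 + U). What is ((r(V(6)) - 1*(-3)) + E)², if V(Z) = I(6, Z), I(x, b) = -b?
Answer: 4721929/256 ≈ 18445.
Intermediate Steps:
V(Z) = -Z
r(U) = 2*U*(-5 + U) (r(U) = (2*U)*(-5 + U) = 2*U*(-5 + U))
E = 13/16 (E = (15 - 2)*(1/16) = 13*(1/16) = 13/16 ≈ 0.81250)
((r(V(6)) - 1*(-3)) + E)² = ((2*(-1*6)*(-5 - 1*6) - 1*(-3)) + 13/16)² = ((2*(-6)*(-5 - 6) + 3) + 13/16)² = ((2*(-6)*(-11) + 3) + 13/16)² = ((132 + 3) + 13/16)² = (135 + 13/16)² = (2173/16)² = 4721929/256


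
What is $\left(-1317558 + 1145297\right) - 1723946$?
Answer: $-1896207$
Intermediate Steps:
$\left(-1317558 + 1145297\right) - 1723946 = -172261 - 1723946 = -1896207$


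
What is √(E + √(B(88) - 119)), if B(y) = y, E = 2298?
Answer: √(2298 + I*√31) ≈ 47.938 + 0.0581*I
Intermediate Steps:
√(E + √(B(88) - 119)) = √(2298 + √(88 - 119)) = √(2298 + √(-31)) = √(2298 + I*√31)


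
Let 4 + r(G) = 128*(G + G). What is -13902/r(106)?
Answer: -331/646 ≈ -0.51238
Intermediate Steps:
r(G) = -4 + 256*G (r(G) = -4 + 128*(G + G) = -4 + 128*(2*G) = -4 + 256*G)
-13902/r(106) = -13902/(-4 + 256*106) = -13902/(-4 + 27136) = -13902/27132 = -13902*1/27132 = -331/646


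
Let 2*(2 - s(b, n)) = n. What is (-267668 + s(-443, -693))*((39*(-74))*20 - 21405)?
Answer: 42303310875/2 ≈ 2.1152e+10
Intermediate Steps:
s(b, n) = 2 - n/2
(-267668 + s(-443, -693))*((39*(-74))*20 - 21405) = (-267668 + (2 - ½*(-693)))*((39*(-74))*20 - 21405) = (-267668 + (2 + 693/2))*(-2886*20 - 21405) = (-267668 + 697/2)*(-57720 - 21405) = -534639/2*(-79125) = 42303310875/2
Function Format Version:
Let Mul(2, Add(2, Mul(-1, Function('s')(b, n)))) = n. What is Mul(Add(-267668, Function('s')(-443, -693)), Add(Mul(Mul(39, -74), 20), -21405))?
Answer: Rational(42303310875, 2) ≈ 2.1152e+10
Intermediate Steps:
Function('s')(b, n) = Add(2, Mul(Rational(-1, 2), n))
Mul(Add(-267668, Function('s')(-443, -693)), Add(Mul(Mul(39, -74), 20), -21405)) = Mul(Add(-267668, Add(2, Mul(Rational(-1, 2), -693))), Add(Mul(Mul(39, -74), 20), -21405)) = Mul(Add(-267668, Add(2, Rational(693, 2))), Add(Mul(-2886, 20), -21405)) = Mul(Add(-267668, Rational(697, 2)), Add(-57720, -21405)) = Mul(Rational(-534639, 2), -79125) = Rational(42303310875, 2)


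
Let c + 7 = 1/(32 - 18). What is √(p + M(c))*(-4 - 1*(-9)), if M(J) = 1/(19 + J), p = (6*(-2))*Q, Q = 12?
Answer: 5*I*√24322/13 ≈ 59.983*I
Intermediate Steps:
c = -97/14 (c = -7 + 1/(32 - 18) = -7 + 1/14 = -97/14 ≈ -6.9286)
p = -144 (p = (6*(-2))*12 = -12*12 = -144)
√(p + M(c))*(-4 - 1*(-9)) = √(-144 + 1/(19 - 97/14))*(-4 - 1*(-9)) = √(-144 + 1/(169/14))*(-4 + 9) = √(-144 + 14/169)*5 = √(-24322/169)*5 = (I*√24322/13)*5 = 5*I*√24322/13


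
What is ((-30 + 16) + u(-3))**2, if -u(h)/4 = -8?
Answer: 324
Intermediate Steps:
u(h) = 32 (u(h) = -4*(-8) = 32)
((-30 + 16) + u(-3))**2 = ((-30 + 16) + 32)**2 = (-14 + 32)**2 = 18**2 = 324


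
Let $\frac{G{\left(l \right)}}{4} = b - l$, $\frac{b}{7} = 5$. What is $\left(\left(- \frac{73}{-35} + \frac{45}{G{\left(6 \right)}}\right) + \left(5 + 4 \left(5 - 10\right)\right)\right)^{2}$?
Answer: $\frac{2586434449}{16483600} \approx 156.91$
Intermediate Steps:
$b = 35$ ($b = 7 \cdot 5 = 35$)
$G{\left(l \right)} = 140 - 4 l$ ($G{\left(l \right)} = 4 \left(35 - l\right) = 140 - 4 l$)
$\left(\left(- \frac{73}{-35} + \frac{45}{G{\left(6 \right)}}\right) + \left(5 + 4 \left(5 - 10\right)\right)\right)^{2} = \left(\left(- \frac{73}{-35} + \frac{45}{140 - 24}\right) + \left(5 + 4 \left(5 - 10\right)\right)\right)^{2} = \left(\left(\left(-73\right) \left(- \frac{1}{35}\right) + \frac{45}{140 - 24}\right) + \left(5 + 4 \left(5 - 10\right)\right)\right)^{2} = \left(\left(\frac{73}{35} + \frac{45}{116}\right) + \left(5 + 4 \left(-5\right)\right)\right)^{2} = \left(\left(\frac{73}{35} + 45 \cdot \frac{1}{116}\right) + \left(5 - 20\right)\right)^{2} = \left(\left(\frac{73}{35} + \frac{45}{116}\right) - 15\right)^{2} = \left(\frac{10043}{4060} - 15\right)^{2} = \left(- \frac{50857}{4060}\right)^{2} = \frac{2586434449}{16483600}$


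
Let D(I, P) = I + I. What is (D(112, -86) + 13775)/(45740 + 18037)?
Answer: 13999/63777 ≈ 0.21950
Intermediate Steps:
D(I, P) = 2*I
(D(112, -86) + 13775)/(45740 + 18037) = (2*112 + 13775)/(45740 + 18037) = (224 + 13775)/63777 = 13999*(1/63777) = 13999/63777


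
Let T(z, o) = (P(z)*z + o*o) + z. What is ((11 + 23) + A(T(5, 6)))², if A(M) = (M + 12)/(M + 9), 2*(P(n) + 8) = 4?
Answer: 494209/400 ≈ 1235.5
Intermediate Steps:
P(n) = -6 (P(n) = -8 + (½)*4 = -8 + 2 = -6)
T(z, o) = o² - 5*z (T(z, o) = (-6*z + o*o) + z = (-6*z + o²) + z = (o² - 6*z) + z = o² - 5*z)
A(M) = (12 + M)/(9 + M)
((11 + 23) + A(T(5, 6)))² = ((11 + 23) + (12 + (6² - 5*5))/(9 + (6² - 5*5)))² = (34 + (12 + (36 - 25))/(9 + (36 - 25)))² = (34 + (12 + 11)/(9 + 11))² = (34 + 23/20)² = (703/20)² = 494209/400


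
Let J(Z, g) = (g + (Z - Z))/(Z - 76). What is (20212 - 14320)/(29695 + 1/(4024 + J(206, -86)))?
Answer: 128404847/647145615 ≈ 0.19842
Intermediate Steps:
J(Z, g) = g/(-76 + Z) (J(Z, g) = (g + 0)/(-76 + Z) = g/(-76 + Z))
(20212 - 14320)/(29695 + 1/(4024 + J(206, -86))) = (20212 - 14320)/(29695 + 1/(4024 - 86/(-76 + 206))) = 5892/(29695 + 1/(4024 - 86/130)) = 5892/(29695 + 1/(4024 - 86*1/130)) = 5892/(29695 + 1/(4024 - 43/65)) = 5892/(29695 + 1/(261517/65)) = 5892/(29695 + 65/261517) = 5892/(7765747380/261517) = 5892*(261517/7765747380) = 128404847/647145615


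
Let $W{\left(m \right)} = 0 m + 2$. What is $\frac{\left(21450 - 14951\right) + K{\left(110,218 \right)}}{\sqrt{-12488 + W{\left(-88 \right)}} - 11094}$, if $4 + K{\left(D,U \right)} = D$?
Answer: $- \frac{12212645}{20514887} - \frac{6605 i \sqrt{12486}}{123089322} \approx -0.59531 - 0.005996 i$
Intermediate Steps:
$K{\left(D,U \right)} = -4 + D$
$W{\left(m \right)} = 2$ ($W{\left(m \right)} = 0 + 2 = 2$)
$\frac{\left(21450 - 14951\right) + K{\left(110,218 \right)}}{\sqrt{-12488 + W{\left(-88 \right)}} - 11094} = \frac{\left(21450 - 14951\right) + \left(-4 + 110\right)}{\sqrt{-12488 + 2} - 11094} = \frac{\left(21450 - 14951\right) + 106}{\sqrt{-12486} - 11094} = \frac{6499 + 106}{i \sqrt{12486} - 11094} = \frac{6605}{-11094 + i \sqrt{12486}}$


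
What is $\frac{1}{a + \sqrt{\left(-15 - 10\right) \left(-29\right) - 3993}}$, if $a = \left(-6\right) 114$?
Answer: $- \frac{9}{6199} - \frac{i \sqrt{817}}{235562} \approx -0.0014518 - 0.00012134 i$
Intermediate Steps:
$a = -684$
$\frac{1}{a + \sqrt{\left(-15 - 10\right) \left(-29\right) - 3993}} = \frac{1}{-684 + \sqrt{\left(-15 - 10\right) \left(-29\right) - 3993}} = \frac{1}{-684 + \sqrt{\left(-25\right) \left(-29\right) - 3993}} = \frac{1}{-684 + \sqrt{725 - 3993}} = \frac{1}{-684 + \sqrt{-3268}} = \frac{1}{-684 + 2 i \sqrt{817}}$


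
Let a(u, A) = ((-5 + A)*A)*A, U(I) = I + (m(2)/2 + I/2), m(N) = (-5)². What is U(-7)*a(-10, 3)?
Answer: -36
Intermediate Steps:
m(N) = 25
U(I) = 25/2 + 3*I/2 (U(I) = I + (25/2 + I/2) = 25/2 + 3*I/2)
a(u, A) = A²*(-5 + A) (a(u, A) = (A*(-5 + A))*A = A²*(-5 + A))
U(-7)*a(-10, 3) = (25/2 + (3/2)*(-7))*(3²*(-5 + 3)) = (25/2 - 21/2)*(9*(-2)) = 2*(-18) = -36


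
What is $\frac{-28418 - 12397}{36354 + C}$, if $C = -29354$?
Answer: $- \frac{8163}{1400} \approx -5.8307$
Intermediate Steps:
$\frac{-28418 - 12397}{36354 + C} = \frac{-28418 - 12397}{36354 - 29354} = - \frac{40815}{7000} = \left(-40815\right) \frac{1}{7000} = - \frac{8163}{1400}$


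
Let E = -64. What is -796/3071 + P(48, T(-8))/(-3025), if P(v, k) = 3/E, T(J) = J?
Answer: -154096387/594545600 ≈ -0.25918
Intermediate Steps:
P(v, k) = -3/64 (P(v, k) = 3/(-64) = 3*(-1/64) = -3/64)
-796/3071 + P(48, T(-8))/(-3025) = -796/3071 - 3/64/(-3025) = -796*1/3071 - 3/64*(-1/3025) = -796/3071 + 3/193600 = -154096387/594545600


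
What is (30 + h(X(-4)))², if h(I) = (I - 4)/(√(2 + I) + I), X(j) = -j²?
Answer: 100*(150*√14 + 1187*I)/(16*√14 + 121*I) ≈ 972.44 + 17.287*I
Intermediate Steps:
h(I) = (-4 + I)/(I + √(2 + I))
(30 + h(X(-4)))² = (30 + (-4 - 1*(-4)²)/(-1*(-4)² + √(2 - 1*(-4)²)))² = (30 + (-4 - 1*16)/(-1*16 + √(2 - 1*16)))² = (30 + (-4 - 16)/(-16 + √(2 - 16)))² = (30 - 20/(-16 + √(-14)))² = (30 - 20/(-16 + I*√14))²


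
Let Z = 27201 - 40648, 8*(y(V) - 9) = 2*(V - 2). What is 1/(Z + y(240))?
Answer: -2/26757 ≈ -7.4747e-5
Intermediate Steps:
y(V) = 17/2 + V/4 (y(V) = 9 + (2*(V - 2))/8 = 9 + (2*(-2 + V))/8 = 9 + (-4 + 2*V)/8 = 9 + (-½ + V/4) = 17/2 + V/4)
Z = -13447
1/(Z + y(240)) = 1/(-13447 + (17/2 + (¼)*240)) = 1/(-13447 + (17/2 + 60)) = 1/(-13447 + 137/2) = 1/(-26757/2) = -2/26757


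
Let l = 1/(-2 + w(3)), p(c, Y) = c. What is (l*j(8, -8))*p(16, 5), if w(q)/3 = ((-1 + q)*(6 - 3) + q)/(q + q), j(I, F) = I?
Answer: 256/5 ≈ 51.200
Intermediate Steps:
w(q) = 3*(-3 + 4*q)/(2*q) (w(q) = 3*(((-1 + q)*(6 - 3) + q)/(q + q)) = 3*(((-1 + q)*3 + q)/((2*q))) = 3*(((-3 + 3*q) + q)*(1/(2*q))) = 3*((-3 + 4*q)*(1/(2*q))) = 3*((-3 + 4*q)/(2*q)) = 3*(-3 + 4*q)/(2*q))
l = ⅖ (l = 1/(-2 + (6 - 9/2/3)) = 1/(-2 + (6 - 9/2*⅓)) = 1/(-2 + (6 - 3/2)) = 1/(-2 + 9/2) = 1/(5/2) = ⅖ ≈ 0.40000)
(l*j(8, -8))*p(16, 5) = ((⅖)*8)*16 = (16/5)*16 = 256/5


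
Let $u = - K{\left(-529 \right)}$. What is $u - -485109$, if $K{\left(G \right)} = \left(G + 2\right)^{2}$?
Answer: $207380$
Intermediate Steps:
$K{\left(G \right)} = \left(2 + G\right)^{2}$
$u = -277729$ ($u = - \left(2 - 529\right)^{2} = - \left(-527\right)^{2} = \left(-1\right) 277729 = -277729$)
$u - -485109 = -277729 - -485109 = -277729 + 485109 = 207380$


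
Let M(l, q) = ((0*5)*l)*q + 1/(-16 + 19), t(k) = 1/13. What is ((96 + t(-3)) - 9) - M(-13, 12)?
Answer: 3383/39 ≈ 86.744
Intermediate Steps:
t(k) = 1/13
M(l, q) = ⅓ (M(l, q) = (0*l)*q + 1/3 = 0*q + ⅓ = 0 + ⅓ = ⅓)
((96 + t(-3)) - 9) - M(-13, 12) = ((96 + 1/13) - 9) - 1*⅓ = (1249/13 - 9) - ⅓ = 1132/13 - ⅓ = 3383/39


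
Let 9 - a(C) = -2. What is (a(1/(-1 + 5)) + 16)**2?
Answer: 729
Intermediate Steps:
a(C) = 11 (a(C) = 9 - 1*(-2) = 9 + 2 = 11)
(a(1/(-1 + 5)) + 16)**2 = (11 + 16)**2 = 27**2 = 729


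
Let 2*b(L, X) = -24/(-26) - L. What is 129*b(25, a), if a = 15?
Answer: -40377/26 ≈ -1553.0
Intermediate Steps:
b(L, X) = 6/13 - L/2 (b(L, X) = (-24/(-26) - L)/2 = (-24*(-1/26) - L)/2 = (12/13 - L)/2 = 6/13 - L/2)
129*b(25, a) = 129*(6/13 - 1/2*25) = 129*(6/13 - 25/2) = 129*(-313/26) = -40377/26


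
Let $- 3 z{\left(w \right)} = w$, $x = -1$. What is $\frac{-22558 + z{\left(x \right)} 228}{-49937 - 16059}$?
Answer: $\frac{11241}{32998} \approx 0.34066$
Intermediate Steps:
$z{\left(w \right)} = - \frac{w}{3}$
$\frac{-22558 + z{\left(x \right)} 228}{-49937 - 16059} = \frac{-22558 + \left(- \frac{1}{3}\right) \left(-1\right) 228}{-49937 - 16059} = \frac{-22558 + \frac{1}{3} \cdot 228}{-65996} = \left(-22558 + 76\right) \left(- \frac{1}{65996}\right) = \left(-22482\right) \left(- \frac{1}{65996}\right) = \frac{11241}{32998}$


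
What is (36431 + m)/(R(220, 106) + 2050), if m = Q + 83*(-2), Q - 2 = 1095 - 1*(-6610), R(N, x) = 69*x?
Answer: 10993/2341 ≈ 4.6959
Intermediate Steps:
Q = 7707 (Q = 2 + (1095 - 1*(-6610)) = 2 + (1095 + 6610) = 2 + 7705 = 7707)
m = 7541 (m = 7707 + 83*(-2) = 7707 - 166 = 7541)
(36431 + m)/(R(220, 106) + 2050) = (36431 + 7541)/(69*106 + 2050) = 43972/(7314 + 2050) = 43972/9364 = 43972*(1/9364) = 10993/2341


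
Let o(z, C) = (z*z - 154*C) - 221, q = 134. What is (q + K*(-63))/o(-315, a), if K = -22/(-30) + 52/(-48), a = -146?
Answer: 3121/2429760 ≈ 0.0012845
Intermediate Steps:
K = -7/20 (K = -22*(-1/30) + 52*(-1/48) = 11/15 - 13/12 = -7/20 ≈ -0.35000)
o(z, C) = -221 + z**2 - 154*C (o(z, C) = (z**2 - 154*C) - 221 = -221 + z**2 - 154*C)
(q + K*(-63))/o(-315, a) = (134 - 7/20*(-63))/(-221 + (-315)**2 - 154*(-146)) = (134 + 441/20)/(-221 + 99225 + 22484) = (3121/20)/121488 = (3121/20)*(1/121488) = 3121/2429760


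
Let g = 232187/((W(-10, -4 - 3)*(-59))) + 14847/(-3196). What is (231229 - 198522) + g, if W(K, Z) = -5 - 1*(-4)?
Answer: 6908556427/188564 ≈ 36638.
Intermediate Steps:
W(K, Z) = -1 (W(K, Z) = -5 + 4 = -1)
g = 741193679/188564 (g = 232187/((-1*(-59))) + 14847/(-3196) = 232187/59 + 14847*(-1/3196) = 232187*(1/59) - 14847/3196 = 232187/59 - 14847/3196 = 741193679/188564 ≈ 3930.7)
(231229 - 198522) + g = (231229 - 198522) + 741193679/188564 = 32707 + 741193679/188564 = 6908556427/188564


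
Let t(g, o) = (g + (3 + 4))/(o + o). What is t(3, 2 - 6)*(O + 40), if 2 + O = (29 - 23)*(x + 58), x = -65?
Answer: 5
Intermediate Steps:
O = -44 (O = -2 + (29 - 23)*(-65 + 58) = -2 + 6*(-7) = -2 - 42 = -44)
t(g, o) = (7 + g)/(2*o) (t(g, o) = (g + 7)/((2*o)) = (7 + g)*(1/(2*o)) = (7 + g)/(2*o))
t(3, 2 - 6)*(O + 40) = ((7 + 3)/(2*(2 - 6)))*(-44 + 40) = ((1/2)*10/(-4))*(-4) = ((1/2)*(-1/4)*10)*(-4) = -5/4*(-4) = 5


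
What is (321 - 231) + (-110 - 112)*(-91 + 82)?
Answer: 2088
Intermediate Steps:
(321 - 231) + (-110 - 112)*(-91 + 82) = 90 - 222*(-9) = 90 + 1998 = 2088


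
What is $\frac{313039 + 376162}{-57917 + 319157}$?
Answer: $\frac{689201}{261240} \approx 2.6382$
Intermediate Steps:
$\frac{313039 + 376162}{-57917 + 319157} = \frac{689201}{261240}$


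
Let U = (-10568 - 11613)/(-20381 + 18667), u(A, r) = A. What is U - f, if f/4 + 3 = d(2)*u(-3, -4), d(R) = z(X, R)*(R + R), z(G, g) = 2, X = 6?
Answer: 207293/1714 ≈ 120.94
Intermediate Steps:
d(R) = 4*R (d(R) = 2*(R + R) = 2*(2*R) = 4*R)
f = -108 (f = -12 + 4*((4*2)*(-3)) = -12 + 4*(8*(-3)) = -12 + 4*(-24) = -12 - 96 = -108)
U = 22181/1714 (U = -22181/(-1714) = -22181*(-1/1714) = 22181/1714 ≈ 12.941)
U - f = 22181/1714 - 1*(-108) = 22181/1714 + 108 = 207293/1714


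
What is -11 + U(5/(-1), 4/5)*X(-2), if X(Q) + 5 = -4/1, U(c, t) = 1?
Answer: -20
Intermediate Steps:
X(Q) = -9 (X(Q) = -5 - 4/1 = -5 - 4*1 = -5 - 4 = -9)
-11 + U(5/(-1), 4/5)*X(-2) = -11 + 1*(-9) = -11 - 9 = -20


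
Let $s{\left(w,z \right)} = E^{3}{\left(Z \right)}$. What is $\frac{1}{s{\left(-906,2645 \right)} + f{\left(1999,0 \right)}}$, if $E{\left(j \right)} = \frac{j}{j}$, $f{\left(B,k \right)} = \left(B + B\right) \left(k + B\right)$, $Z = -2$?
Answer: $\frac{1}{7992003} \approx 1.2513 \cdot 10^{-7}$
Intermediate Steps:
$f{\left(B,k \right)} = 2 B \left(B + k\right)$
$E{\left(j \right)} = 1$
$s{\left(w,z \right)} = 1$ ($s{\left(w,z \right)} = 1^{3} = 1$)
$\frac{1}{s{\left(-906,2645 \right)} + f{\left(1999,0 \right)}} = \frac{1}{1 + 2 \cdot 1999 \left(1999 + 0\right)} = \frac{1}{1 + 2 \cdot 1999 \cdot 1999} = \frac{1}{1 + 7992002} = \frac{1}{7992003}$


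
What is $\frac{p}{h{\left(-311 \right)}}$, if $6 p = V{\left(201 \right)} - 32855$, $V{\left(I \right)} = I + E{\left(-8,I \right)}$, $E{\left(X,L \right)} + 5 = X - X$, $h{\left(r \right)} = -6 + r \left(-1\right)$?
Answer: $- \frac{32659}{1830} \approx -17.846$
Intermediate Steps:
$h{\left(r \right)} = -6 - r$
$E{\left(X,L \right)} = -5$ ($E{\left(X,L \right)} = -5 + \left(X - X\right) = -5 + 0 = -5$)
$V{\left(I \right)} = -5 + I$ ($V{\left(I \right)} = I - 5 = -5 + I$)
$p = - \frac{32659}{6}$ ($p = \frac{\left(-5 + 201\right) - 32855}{6} = \frac{196 - 32855}{6} = \frac{1}{6} \left(-32659\right) = - \frac{32659}{6} \approx -5443.2$)
$\frac{p}{h{\left(-311 \right)}} = - \frac{32659}{6 \left(-6 - -311\right)} = - \frac{32659}{6 \left(-6 + 311\right)} = - \frac{32659}{6 \cdot 305} = \left(- \frac{32659}{6}\right) \frac{1}{305} = - \frac{32659}{1830}$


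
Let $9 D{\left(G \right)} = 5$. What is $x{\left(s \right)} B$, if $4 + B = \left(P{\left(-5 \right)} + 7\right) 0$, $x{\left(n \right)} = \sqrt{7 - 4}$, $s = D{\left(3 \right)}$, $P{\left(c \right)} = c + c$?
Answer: $- 4 \sqrt{3} \approx -6.9282$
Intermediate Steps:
$P{\left(c \right)} = 2 c$
$D{\left(G \right)} = \frac{5}{9}$ ($D{\left(G \right)} = \frac{1}{9} \cdot 5 = \frac{5}{9}$)
$s = \frac{5}{9} \approx 0.55556$
$x{\left(n \right)} = \sqrt{3}$
$B = -4$ ($B = -4 + \left(2 \left(-5\right) + 7\right) 0 = -4 + \left(-10 + 7\right) 0 = -4 - 0 = -4 + 0 = -4$)
$x{\left(s \right)} B = \sqrt{3} \left(-4\right) = - 4 \sqrt{3}$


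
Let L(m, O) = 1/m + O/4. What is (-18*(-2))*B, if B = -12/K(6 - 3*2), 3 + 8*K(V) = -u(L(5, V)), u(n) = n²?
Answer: 21600/19 ≈ 1136.8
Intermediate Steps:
L(m, O) = 1/m + O/4 (L(m, O) = 1/m + O*(¼) = 1/m + O/4)
K(V) = -3/8 - (⅕ + V/4)²/8 (K(V) = -3/8 + (-(1/5 + V/4)²)/8 = -3/8 + (-(⅕ + V/4)²)/8 = -3/8 - (⅕ + V/4)²/8)
B = 600/19 (B = -12/(-3/8 - (4 + 5*(6 - 3*2))²/3200) = -12/(-3/8 - (4 + 5*(6 - 6))²/3200) = -12/(-3/8 - (4 + 5*0)²/3200) = -12/(-3/8 - (4 + 0)²/3200) = -12/(-3/8 - 1/3200*4²) = -12/(-3/8 - 1/3200*16) = -12/(-3/8 - 1/200) = -12/(-19/50) = -12*(-50/19) = 600/19 ≈ 31.579)
(-18*(-2))*B = -18*(-2)*(600/19) = 36*(600/19) = 21600/19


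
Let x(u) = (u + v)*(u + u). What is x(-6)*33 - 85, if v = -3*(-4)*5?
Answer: -21469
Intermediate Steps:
v = 60 (v = 12*5 = 60)
x(u) = 2*u*(60 + u) (x(u) = (u + 60)*(u + u) = (60 + u)*(2*u) = 2*u*(60 + u))
x(-6)*33 - 85 = (2*(-6)*(60 - 6))*33 - 85 = (2*(-6)*54)*33 - 85 = -648*33 - 85 = -21384 - 85 = -21469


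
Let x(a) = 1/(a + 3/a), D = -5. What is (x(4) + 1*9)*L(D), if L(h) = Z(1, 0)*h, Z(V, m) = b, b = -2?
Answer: 1750/19 ≈ 92.105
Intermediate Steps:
Z(V, m) = -2
L(h) = -2*h
(x(4) + 1*9)*L(D) = (4/(3 + 4²) + 1*9)*(-2*(-5)) = (4/(3 + 16) + 9)*10 = (4/19 + 9)*10 = (175/19)*10 = 1750/19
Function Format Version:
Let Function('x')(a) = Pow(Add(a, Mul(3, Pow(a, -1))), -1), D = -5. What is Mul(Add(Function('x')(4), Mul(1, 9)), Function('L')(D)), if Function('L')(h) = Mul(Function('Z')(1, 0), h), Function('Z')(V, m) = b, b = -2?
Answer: Rational(1750, 19) ≈ 92.105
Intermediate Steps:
Function('Z')(V, m) = -2
Function('L')(h) = Mul(-2, h)
Mul(Add(Function('x')(4), Mul(1, 9)), Function('L')(D)) = Mul(Add(Mul(4, Pow(Add(3, Pow(4, 2)), -1)), Mul(1, 9)), Mul(-2, -5)) = Mul(Add(Mul(4, Pow(Add(3, 16), -1)), 9), 10) = Mul(Add(Mul(4, Pow(19, -1)), 9), 10) = Mul(Add(Mul(4, Rational(1, 19)), 9), 10) = Mul(Add(Rational(4, 19), 9), 10) = Mul(Rational(175, 19), 10) = Rational(1750, 19)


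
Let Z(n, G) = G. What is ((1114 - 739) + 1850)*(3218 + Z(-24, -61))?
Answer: 7024325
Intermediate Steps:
((1114 - 739) + 1850)*(3218 + Z(-24, -61)) = ((1114 - 739) + 1850)*(3218 - 61) = (375 + 1850)*3157 = 2225*3157 = 7024325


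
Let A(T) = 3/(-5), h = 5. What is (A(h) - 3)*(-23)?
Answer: 414/5 ≈ 82.800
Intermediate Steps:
A(T) = -⅗ (A(T) = 3*(-⅕) = -⅗)
(A(h) - 3)*(-23) = (-⅗ - 3)*(-23) = -18/5*(-23) = 414/5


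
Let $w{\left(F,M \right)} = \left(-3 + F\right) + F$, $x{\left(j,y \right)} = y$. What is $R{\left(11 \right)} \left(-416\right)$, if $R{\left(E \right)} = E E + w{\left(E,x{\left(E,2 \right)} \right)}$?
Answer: $-58240$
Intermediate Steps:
$w{\left(F,M \right)} = -3 + 2 F$
$R{\left(E \right)} = -3 + E^{2} + 2 E$ ($R{\left(E \right)} = E E + \left(-3 + 2 E\right) = E^{2} + \left(-3 + 2 E\right) = -3 + E^{2} + 2 E$)
$R{\left(11 \right)} \left(-416\right) = \left(-3 + 11^{2} + 2 \cdot 11\right) \left(-416\right) = \left(-3 + 121 + 22\right) \left(-416\right) = 140 \left(-416\right) = -58240$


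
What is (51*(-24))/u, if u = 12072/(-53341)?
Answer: 2720391/503 ≈ 5408.3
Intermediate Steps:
u = -12072/53341 (u = 12072*(-1/53341) = -12072/53341 ≈ -0.22632)
(51*(-24))/u = (51*(-24))/(-12072/53341) = -1224*(-53341/12072) = 2720391/503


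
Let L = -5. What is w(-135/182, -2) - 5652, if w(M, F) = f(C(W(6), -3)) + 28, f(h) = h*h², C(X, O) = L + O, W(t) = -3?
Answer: -6136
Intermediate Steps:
C(X, O) = -5 + O
f(h) = h³
w(M, F) = -484 (w(M, F) = (-5 - 3)³ + 28 = (-8)³ + 28 = -512 + 28 = -484)
w(-135/182, -2) - 5652 = -484 - 5652 = -6136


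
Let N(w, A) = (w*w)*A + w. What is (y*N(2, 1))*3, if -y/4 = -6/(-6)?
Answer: -72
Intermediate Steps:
y = -4 (y = -(-24)/(-6) = -(-24)*(-1)/6 = -4*1 = -4)
N(w, A) = w + A*w**2 (N(w, A) = w**2*A + w = A*w**2 + w = w + A*w**2)
(y*N(2, 1))*3 = -8*(1 + 1*2)*3 = -8*(1 + 2)*3 = -8*3*3 = -4*6*3 = -24*3 = -72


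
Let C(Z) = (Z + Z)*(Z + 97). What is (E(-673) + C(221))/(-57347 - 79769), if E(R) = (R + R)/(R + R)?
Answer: -140557/137116 ≈ -1.0251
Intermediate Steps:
C(Z) = 2*Z*(97 + Z) (C(Z) = (2*Z)*(97 + Z) = 2*Z*(97 + Z))
E(R) = 1 (E(R) = (2*R)/((2*R)) = (2*R)*(1/(2*R)) = 1)
(E(-673) + C(221))/(-57347 - 79769) = (1 + 2*221*(97 + 221))/(-57347 - 79769) = (1 + 2*221*318)/(-137116) = (1 + 140556)*(-1/137116) = 140557*(-1/137116) = -140557/137116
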